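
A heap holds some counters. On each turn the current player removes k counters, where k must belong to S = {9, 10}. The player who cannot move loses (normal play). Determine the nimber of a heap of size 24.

n :  0  1  2  3  4  5  6  7  8  9 10 11 12 13 14 15 16 17 18 19 20 21 22 23 24
G :  0  0  0  0  0  0  0  0  0  1  1  1  1  1  1  1  1  1  2  0  0  0  0  0  0

0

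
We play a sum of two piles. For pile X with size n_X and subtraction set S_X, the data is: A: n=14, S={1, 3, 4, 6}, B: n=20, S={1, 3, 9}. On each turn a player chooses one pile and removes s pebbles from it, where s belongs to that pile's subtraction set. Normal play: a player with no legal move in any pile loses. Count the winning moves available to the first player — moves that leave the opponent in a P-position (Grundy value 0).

Pile A, S = {1, 3, 4, 6}:
n :  0  1  2  3  4  5  6  7  8  9 10 11 12 13 14
G :  0  1  0  1  2  3  2  0  1  0  1  2  3  2  0
G_A(14) = 0.
Pile B, S = {1, 3, 9}:
n :  0  1  2  3  4  5  6  7  8  9 10 11 12 13 14 15 16 17 18 19 20
G :  0  1  0  1  0  1  0  1  0  1  0  1  0  1  0  1  0  1  0  1  0
G_B(20) = 0.
Combined Grundy value = 0 ⊕ 0 = 0.
A winning move leaves total XOR = 0, i.e. changes one component's Grundy value g to g ⊕ X where X is the current total.
Pile A: target g' = 0⊕0 = 0, but every legal move changes the Grundy value (mex property), so 0 moves.
Pile B: target g' = 0⊕0 = 0, but every legal move changes the Grundy value (mex property), so 0 moves.

0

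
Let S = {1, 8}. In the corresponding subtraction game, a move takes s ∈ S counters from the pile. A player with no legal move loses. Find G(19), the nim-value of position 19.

n :  0  1  2  3  4  5  6  7  8  9 10 11 12 13 14 15 16 17 18 19
G :  0  1  0  1  0  1  0  1  2  0  1  0  1  0  1  0  1  2  0  1

1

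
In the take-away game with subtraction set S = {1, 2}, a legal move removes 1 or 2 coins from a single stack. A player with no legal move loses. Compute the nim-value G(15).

n :  0  1  2  3  4  5  6  7  8  9 10 11 12 13 14 15
G :  0  1  2  0  1  2  0  1  2  0  1  2  0  1  2  0

0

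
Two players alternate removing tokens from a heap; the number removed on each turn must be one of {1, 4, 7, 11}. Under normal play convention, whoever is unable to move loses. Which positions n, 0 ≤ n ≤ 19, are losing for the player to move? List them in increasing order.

n :  0  1  2  3  4  5  6  7  8  9 10 11 12 13 14 15 16 17 18 19
G :  0  1  0  1  2  0  1  2  0  1  0  1  2  3  4  3  4  2  0  1
P-positions are exactly the n with G(n) = 0.

0, 2, 5, 8, 10, 18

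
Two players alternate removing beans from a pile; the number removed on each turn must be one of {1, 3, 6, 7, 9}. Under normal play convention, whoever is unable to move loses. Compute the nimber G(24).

0

G(0) = 0
G(1) = mex{0} = 1
G(2) = mex{1} = 0
G(3) = mex{0,0} = 1
G(4) = mex{1,1} = 0
G(5) = mex{0,0} = 1
G(6) = mex{1,1,0} = 2
G(7) = mex{2,0,1,0} = 3
G(8) = mex{3,1,0,1} = 2
G(9) = mex{2,2,1,0,0} = 3
G(10) = mex{3,3,0,1,1} = 2
G(11) = mex{2,2,1,0,0} = 3
G(12) = mex{3,3,2,1,1} = 0
G(13) = mex{0,2,3,2,0} = 1
G(14) = mex{1,3,2,3,1} = 0
G(15) = mex{0,0,3,2,2} = 1
G(16) = mex{1,1,2,3,3} = 0
G(17) = mex{0,0,3,2,2} = 1
G(18) = mex{1,1,0,3,3} = 2
G(19) = mex{2,0,1,0,2} = 3
G(20) = mex{3,1,0,1,3} = 2
G(21) = mex{2,2,1,0,0} = 3
G(22) = mex{3,3,0,1,1} = 2
G(23) = mex{2,2,1,0,0} = 3
G(24) = mex{3,3,2,1,1} = 0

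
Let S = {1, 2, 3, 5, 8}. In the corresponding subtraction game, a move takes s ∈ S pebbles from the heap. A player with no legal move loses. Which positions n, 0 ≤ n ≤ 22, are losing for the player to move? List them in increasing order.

n :  0  1  2  3  4  5  6  7  8  9 10 11 12 13 14 15 16 17 18 19 20 21 22
G :  0  1  2  3  0  1  2  3  4  5  0  1  2  3  0  1  2  3  4  5  0  1  2
P-positions are exactly the n with G(n) = 0.

0, 4, 10, 14, 20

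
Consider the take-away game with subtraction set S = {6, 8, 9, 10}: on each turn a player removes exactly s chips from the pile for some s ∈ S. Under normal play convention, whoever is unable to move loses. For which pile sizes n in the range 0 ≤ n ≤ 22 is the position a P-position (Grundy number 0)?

G(0) = 0
G(1) = mex{} = 0
G(2) = mex{} = 0
G(3) = mex{} = 0
G(4) = mex{} = 0
G(5) = mex{} = 0
G(6) = mex{0} = 1
G(7) = mex{0} = 1
G(8) = mex{0,0} = 1
G(9) = mex{0,0,0} = 1
G(10) = mex{0,0,0,0} = 1
G(11) = mex{0,0,0,0} = 1
G(12) = mex{1,0,0,0} = 2
G(13) = mex{1,0,0,0} = 2
G(14) = mex{1,1,0,0} = 2
G(15) = mex{1,1,1,0} = 2
G(16) = mex{1,1,1,1} = 0
G(17) = mex{1,1,1,1} = 0
G(18) = mex{2,1,1,1} = 0
G(19) = mex{2,1,1,1} = 0
G(20) = mex{2,2,1,1} = 0
G(21) = mex{2,2,2,1} = 0
G(22) = mex{0,2,2,2} = 1
P-positions are exactly the n with G(n) = 0.

0, 1, 2, 3, 4, 5, 16, 17, 18, 19, 20, 21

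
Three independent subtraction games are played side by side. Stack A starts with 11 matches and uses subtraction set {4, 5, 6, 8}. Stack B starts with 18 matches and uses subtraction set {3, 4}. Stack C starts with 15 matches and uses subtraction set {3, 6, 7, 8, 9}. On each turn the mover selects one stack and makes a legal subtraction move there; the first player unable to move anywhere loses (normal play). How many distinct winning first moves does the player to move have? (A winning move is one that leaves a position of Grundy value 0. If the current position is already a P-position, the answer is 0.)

2

Stack A, S = {4, 5, 6, 8}:
n :  0  1  2  3  4  5  6  7  8  9 10 11
G :  0  0  0  0  1  1  1  1  2  2  2  2
G_A(11) = 2.
Stack B, S = {3, 4}:
G(0) = 0
G(1) = mex{} = 0
G(2) = mex{} = 0
G(3) = mex{0} = 1
G(4) = mex{0,0} = 1
G(5) = mex{0,0} = 1
G(6) = mex{1,0} = 2
G(7) = mex{1,1} = 0
G(8) = mex{1,1} = 0
G(9) = mex{2,1} = 0
G(10) = mex{0,2} = 1
G(11) = mex{0,0} = 1
G(12) = mex{0,0} = 1
G(13) = mex{1,0} = 2
G(14) = mex{1,1} = 0
G(15) = mex{1,1} = 0
G(16) = mex{2,1} = 0
G(17) = mex{0,2} = 1
G(18) = mex{0,0} = 1
G_B(18) = 1.
Stack C, S = {3, 6, 7, 8, 9}:
n :  0  1  2  3  4  5  6  7  8  9 10 11 12 13 14 15
G :  0  0  0  1  1  1  2  2  2  3  3  3  0  0  0  1
G_C(15) = 1.
Combined Grundy value = 2 ⊕ 1 ⊕ 1 = 2.
A winning move leaves total XOR = 0, i.e. changes one component's Grundy value g to g ⊕ X where X is the current total.
Stack A: need g' = 2⊕2 = 0. Options: 11−4→G=1, 11−5→G=1, 11−6→G=1, 11−8→G=0. Hits: 1.
Stack B: need g' = 1⊕2 = 3. Options: 18−3→G=0, 18−4→G=0. Hits: 0.
Stack C: need g' = 1⊕2 = 3. Options: 15−3→G=0, 15−6→G=3, 15−7→G=2, 15−8→G=2, 15−9→G=2. Hits: 1.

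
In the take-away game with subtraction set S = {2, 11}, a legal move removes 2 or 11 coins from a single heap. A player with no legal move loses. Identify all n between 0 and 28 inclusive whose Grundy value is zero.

n :  0  1  2  3  4  5  6  7  8  9 10 11 12 13 14 15 16 17 18 19 20 21 22 23 24 25 26 27 28
G :  0  0  1  1  0  0  1  1  0  0  1  1  2  0  0  1  1  0  0  1  1  0  0  1  1  2  0  0  1
P-positions are exactly the n with G(n) = 0.

0, 1, 4, 5, 8, 9, 13, 14, 17, 18, 21, 22, 26, 27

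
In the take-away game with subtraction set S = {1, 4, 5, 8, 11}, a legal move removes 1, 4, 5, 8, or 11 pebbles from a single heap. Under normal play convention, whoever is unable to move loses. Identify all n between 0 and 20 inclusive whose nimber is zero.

0, 2, 9, 12, 15, 18

G(0) = 0
G(1) = mex{0} = 1
G(2) = mex{1} = 0
G(3) = mex{0} = 1
G(4) = mex{1,0} = 2
G(5) = mex{2,1,0} = 3
G(6) = mex{3,0,1} = 2
G(7) = mex{2,1,0} = 3
G(8) = mex{3,2,1,0} = 4
G(9) = mex{4,3,2,1} = 0
G(10) = mex{0,2,3,0} = 1
G(11) = mex{1,3,2,1,0} = 4
G(12) = mex{4,4,3,2,1} = 0
G(13) = mex{0,0,4,3,0} = 1
G(14) = mex{1,1,0,2,1} = 3
G(15) = mex{3,4,1,3,2} = 0
G(16) = mex{0,0,4,4,3} = 1
G(17) = mex{1,1,0,0,2} = 3
G(18) = mex{3,3,1,1,3} = 0
G(19) = mex{0,0,3,4,4} = 1
G(20) = mex{1,1,0,0,0} = 2
P-positions are exactly the n with G(n) = 0.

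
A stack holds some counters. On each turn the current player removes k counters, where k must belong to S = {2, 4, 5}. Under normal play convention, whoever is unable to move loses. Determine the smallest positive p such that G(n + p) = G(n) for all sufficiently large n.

7

n :  0  1  2  3  4  5  6  7  8  9 10 11 12 13 14 15
G :  0  0  1  1  2  2  3  0  0  1  1  2  2  3  0  0
G(n+7) = G(n) holds for n = 0,…,4 (a full window of length max(S) = 5), so the sequence is purely periodic with period 7.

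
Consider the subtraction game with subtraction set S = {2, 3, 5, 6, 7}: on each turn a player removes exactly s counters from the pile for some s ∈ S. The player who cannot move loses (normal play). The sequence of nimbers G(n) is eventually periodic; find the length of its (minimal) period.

n :  0  1  2  3  4  5  6  7  8  9 10 11 12 13 14 15 16 17 18 19
G :  0  0  1  1  2  2  3  3  4  0  0  1  1  2  2  3  3  4  0  0
G(n+9) = G(n) holds for n = 0,…,6 (a full window of length max(S) = 7), so the sequence is purely periodic with period 9.

9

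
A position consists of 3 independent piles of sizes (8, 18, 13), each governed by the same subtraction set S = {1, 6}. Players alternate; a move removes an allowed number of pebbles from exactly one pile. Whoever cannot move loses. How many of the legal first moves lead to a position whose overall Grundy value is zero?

All piles use S = {1, 6}:
n :  0  1  2  3  4  5  6  7  8  9 10 11 12 13 14 15 16 17 18
G :  0  1  0  1  0  1  2  0  1  0  1  0  1  2  0  1  0  1  0
Pile A: G(8) = 1.
Pile B: G(18) = 0.
Pile C: G(13) = 2.
Combined Grundy value = 1 ⊕ 0 ⊕ 2 = 3.
A winning move leaves total XOR = 0, i.e. changes one component's Grundy value g to g ⊕ X where X is the current total.
Pile A: need g' = 1⊕3 = 2. Options: 8−1→G=0, 8−6→G=0. Hits: 0.
Pile B: need g' = 0⊕3 = 3. Options: 18−1→G=1, 18−6→G=1. Hits: 0.
Pile C: need g' = 2⊕3 = 1. Options: 13−1→G=1, 13−6→G=0. Hits: 1.

1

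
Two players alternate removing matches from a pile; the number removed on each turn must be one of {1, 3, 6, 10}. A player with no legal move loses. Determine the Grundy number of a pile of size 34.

G(0) = 0
G(1) = mex{0} = 1
G(2) = mex{1} = 0
G(3) = mex{0,0} = 1
G(4) = mex{1,1} = 0
G(5) = mex{0,0} = 1
G(6) = mex{1,1,0} = 2
G(7) = mex{2,0,1} = 3
G(8) = mex{3,1,0} = 2
G(9) = mex{2,2,1} = 0
G(10) = mex{0,3,0,0} = 1
G(11) = mex{1,2,1,1} = 0
G(12) = mex{0,0,2,0} = 1
G(13) = mex{1,1,3,1} = 0
G(14) = mex{0,0,2,0} = 1
G(15) = mex{1,1,0,1} = 2
G(16) = mex{2,0,1,2} = 3
G(17) = mex{3,1,0,3} = 2
G(18) = mex{2,2,1,2} = 0
G(19) = mex{0,3,0,0} = 1
G(20) = mex{1,2,1,1} = 0
G(21) = mex{0,0,2,0} = 1
G(22) = mex{1,1,3,1} = 0
G(23) = mex{0,0,2,0} = 1
G(24) = mex{1,1,0,1} = 2
G(25) = mex{2,0,1,2} = 3
G(26) = mex{3,1,0,3} = 2
G(27) = mex{2,2,1,2} = 0
G(28) = mex{0,3,0,0} = 1
G(29) = mex{1,2,1,1} = 0
G(30) = mex{0,0,2,0} = 1
G(31) = mex{1,1,3,1} = 0
G(32) = mex{0,0,2,0} = 1
G(33) = mex{1,1,0,1} = 2
G(34) = mex{2,0,1,2} = 3

3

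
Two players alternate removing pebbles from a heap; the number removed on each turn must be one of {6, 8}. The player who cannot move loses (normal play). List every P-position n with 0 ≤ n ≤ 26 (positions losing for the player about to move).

n :  0  1  2  3  4  5  6  7  8  9 10 11 12 13 14 15 16 17 18 19 20 21 22 23 24 25 26
G :  0  0  0  0  0  0  1  1  1  1  1  1  2  2  0  0  0  0  0  0  1  1  1  1  1  1  2
P-positions are exactly the n with G(n) = 0.

0, 1, 2, 3, 4, 5, 14, 15, 16, 17, 18, 19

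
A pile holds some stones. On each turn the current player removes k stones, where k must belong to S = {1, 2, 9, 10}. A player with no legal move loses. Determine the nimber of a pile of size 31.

G(0) = 0
G(1) = mex{0} = 1
G(2) = mex{1,0} = 2
G(3) = mex{2,1} = 0
G(4) = mex{0,2} = 1
G(5) = mex{1,0} = 2
G(6) = mex{2,1} = 0
G(7) = mex{0,2} = 1
G(8) = mex{1,0} = 2
G(9) = mex{2,1,0} = 3
G(10) = mex{3,2,1,0} = 4
G(11) = mex{4,3,2,1} = 0
G(12) = mex{0,4,0,2} = 1
G(13) = mex{1,0,1,0} = 2
G(14) = mex{2,1,2,1} = 0
G(15) = mex{0,2,0,2} = 1
G(16) = mex{1,0,1,0} = 2
G(17) = mex{2,1,2,1} = 0
G(18) = mex{0,2,3,2} = 1
G(19) = mex{1,0,4,3} = 2
G(20) = mex{2,1,0,4} = 3
G(21) = mex{3,2,1,0} = 4
G(22) = mex{4,3,2,1} = 0
G(23) = mex{0,4,0,2} = 1
G(24) = mex{1,0,1,0} = 2
G(25) = mex{2,1,2,1} = 0
G(26) = mex{0,2,0,2} = 1
G(27) = mex{1,0,1,0} = 2
G(28) = mex{2,1,2,1} = 0
G(29) = mex{0,2,3,2} = 1
G(30) = mex{1,0,4,3} = 2
G(31) = mex{2,1,0,4} = 3

3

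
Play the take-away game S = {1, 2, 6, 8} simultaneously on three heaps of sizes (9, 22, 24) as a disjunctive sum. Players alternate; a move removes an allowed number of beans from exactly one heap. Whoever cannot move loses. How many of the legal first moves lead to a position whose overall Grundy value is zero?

3

All heaps use S = {1, 2, 6, 8}:
n :  0  1  2  3  4  5  6  7  8  9 10 11 12 13 14 15 16 17 18 19 20 21 22 23 24
G :  0  1  2  0  1  2  3  0  1  2  0  1  2  3  0  1  2  0  1  2  3  0  1  2  0
Heap A: G(9) = 2.
Heap B: G(22) = 1.
Heap C: G(24) = 0.
Combined Grundy value = 2 ⊕ 1 ⊕ 0 = 3.
A winning move leaves total XOR = 0, i.e. changes one component's Grundy value g to g ⊕ X where X is the current total.
Heap A: need g' = 2⊕3 = 1. Options: 9−1→G=1, 9−2→G=0, 9−6→G=0, 9−8→G=1. Hits: 2.
Heap B: need g' = 1⊕3 = 2. Options: 22−1→G=0, 22−2→G=3, 22−6→G=2, 22−8→G=0. Hits: 1.
Heap C: need g' = 0⊕3 = 3. Options: 24−1→G=2, 24−2→G=1, 24−6→G=1, 24−8→G=2. Hits: 0.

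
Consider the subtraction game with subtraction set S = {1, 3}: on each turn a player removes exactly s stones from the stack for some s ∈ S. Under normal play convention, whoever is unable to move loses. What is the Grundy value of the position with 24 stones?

0

G(0) = 0
G(1) = mex{0} = 1
G(2) = mex{1} = 0
G(3) = mex{0,0} = 1
G(4) = mex{1,1} = 0
G(5) = mex{0,0} = 1
G(6) = mex{1,1} = 0
G(7) = mex{0,0} = 1
G(8) = mex{1,1} = 0
G(9) = mex{0,0} = 1
G(10) = mex{1,1} = 0
G(11) = mex{0,0} = 1
G(12) = mex{1,1} = 0
G(13) = mex{0,0} = 1
G(14) = mex{1,1} = 0
G(15) = mex{0,0} = 1
G(16) = mex{1,1} = 0
G(17) = mex{0,0} = 1
G(18) = mex{1,1} = 0
G(19) = mex{0,0} = 1
G(20) = mex{1,1} = 0
G(21) = mex{0,0} = 1
G(22) = mex{1,1} = 0
G(23) = mex{0,0} = 1
G(24) = mex{1,1} = 0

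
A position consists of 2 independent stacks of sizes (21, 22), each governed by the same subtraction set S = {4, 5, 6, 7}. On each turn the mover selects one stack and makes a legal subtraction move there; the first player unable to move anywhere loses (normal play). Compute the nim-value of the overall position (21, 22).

All stacks use S = {4, 5, 6, 7}:
G(0) = 0
G(1) = mex{} = 0
G(2) = mex{} = 0
G(3) = mex{} = 0
G(4) = mex{0} = 1
G(5) = mex{0,0} = 1
G(6) = mex{0,0,0} = 1
G(7) = mex{0,0,0,0} = 1
G(8) = mex{1,0,0,0} = 2
G(9) = mex{1,1,0,0} = 2
G(10) = mex{1,1,1,0} = 2
G(11) = mex{1,1,1,1} = 0
G(12) = mex{2,1,1,1} = 0
G(13) = mex{2,2,1,1} = 0
G(14) = mex{2,2,2,1} = 0
G(15) = mex{0,2,2,2} = 1
G(16) = mex{0,0,2,2} = 1
G(17) = mex{0,0,0,2} = 1
G(18) = mex{0,0,0,0} = 1
G(19) = mex{1,0,0,0} = 2
G(20) = mex{1,1,0,0} = 2
G(21) = mex{1,1,1,0} = 2
G(22) = mex{1,1,1,1} = 0
Stack A: G(21) = 2.
Stack B: G(22) = 0.
Combined Grundy value = 2 ⊕ 0 = 2.

2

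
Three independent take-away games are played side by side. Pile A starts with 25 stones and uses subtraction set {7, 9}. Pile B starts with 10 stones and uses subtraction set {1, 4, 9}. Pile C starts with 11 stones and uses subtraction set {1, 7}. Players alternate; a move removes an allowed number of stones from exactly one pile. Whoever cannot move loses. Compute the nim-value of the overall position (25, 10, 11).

0

Pile A, S = {7, 9}:
G(0) = 0
G(1) = mex{} = 0
G(2) = mex{} = 0
G(3) = mex{} = 0
G(4) = mex{} = 0
G(5) = mex{} = 0
G(6) = mex{} = 0
G(7) = mex{0} = 1
G(8) = mex{0} = 1
G(9) = mex{0,0} = 1
G(10) = mex{0,0} = 1
G(11) = mex{0,0} = 1
G(12) = mex{0,0} = 1
G(13) = mex{0,0} = 1
G(14) = mex{1,0} = 2
G(15) = mex{1,0} = 2
G(16) = mex{1,1} = 0
G(17) = mex{1,1} = 0
G(18) = mex{1,1} = 0
G(19) = mex{1,1} = 0
G(20) = mex{1,1} = 0
G(21) = mex{2,1} = 0
G(22) = mex{2,1} = 0
G(23) = mex{0,2} = 1
G(24) = mex{0,2} = 1
G(25) = mex{0,0} = 1
G_A(25) = 1.
Pile B, S = {1, 4, 9}:
n :  0  1  2  3  4  5  6  7  8  9 10
G :  0  1  0  1  2  0  1  0  1  2  0
G_B(10) = 0.
Pile C, S = {1, 7}:
G(0) = 0
G(1) = mex{0} = 1
G(2) = mex{1} = 0
G(3) = mex{0} = 1
G(4) = mex{1} = 0
G(5) = mex{0} = 1
G(6) = mex{1} = 0
G(7) = mex{0,0} = 1
G(8) = mex{1,1} = 0
G(9) = mex{0,0} = 1
G(10) = mex{1,1} = 0
G(11) = mex{0,0} = 1
G_C(11) = 1.
Combined Grundy value = 1 ⊕ 0 ⊕ 1 = 0.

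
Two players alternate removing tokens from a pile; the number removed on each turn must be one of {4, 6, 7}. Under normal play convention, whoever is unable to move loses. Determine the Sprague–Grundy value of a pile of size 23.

0

n :  0  1  2  3  4  5  6  7  8  9 10 11 12 13 14 15 16 17 18 19 20 21 22 23
G :  0  0  0  0  1  1  1  1  2  2  2  0  0  0  0  1  1  1  1  2  2  2  0  0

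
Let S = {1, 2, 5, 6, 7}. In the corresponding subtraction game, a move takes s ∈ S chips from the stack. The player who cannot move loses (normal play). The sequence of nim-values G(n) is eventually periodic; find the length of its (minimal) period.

11

n :  0  1  2  3  4  5  6  7  8  9 10 11 12 13 14 15 16 17 18 19 20 21 22 23
G :  0  1  2  0  1  2  3  4  5  3  4  0  1  2  0  1  2  3  4  5  3  4  0  1
G(n+11) = G(n) holds for n = 0,…,6 (a full window of length max(S) = 7), so the sequence is purely periodic with period 11.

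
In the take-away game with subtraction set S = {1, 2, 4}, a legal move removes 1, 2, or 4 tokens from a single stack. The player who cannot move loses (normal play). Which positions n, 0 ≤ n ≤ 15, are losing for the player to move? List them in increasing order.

0, 3, 6, 9, 12, 15

n :  0  1  2  3  4  5  6  7  8  9 10 11 12 13 14 15
G :  0  1  2  0  1  2  0  1  2  0  1  2  0  1  2  0
P-positions are exactly the n with G(n) = 0.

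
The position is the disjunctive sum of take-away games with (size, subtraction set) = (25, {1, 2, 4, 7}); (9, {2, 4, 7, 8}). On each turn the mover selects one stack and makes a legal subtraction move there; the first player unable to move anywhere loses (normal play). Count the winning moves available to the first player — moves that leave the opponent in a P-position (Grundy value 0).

Stack A, S = {1, 2, 4, 7}:
G(0) = 0
G(1) = mex{0} = 1
G(2) = mex{1,0} = 2
G(3) = mex{2,1} = 0
G(4) = mex{0,2,0} = 1
G(5) = mex{1,0,1} = 2
G(6) = mex{2,1,2} = 0
G(7) = mex{0,2,0,0} = 1
G(8) = mex{1,0,1,1} = 2
G(9) = mex{2,1,2,2} = 0
G(10) = mex{0,2,0,0} = 1
G(11) = mex{1,0,1,1} = 2
G(12) = mex{2,1,2,2} = 0
G(13) = mex{0,2,0,0} = 1
G(14) = mex{1,0,1,1} = 2
G(15) = mex{2,1,2,2} = 0
G(16) = mex{0,2,0,0} = 1
G(17) = mex{1,0,1,1} = 2
G(18) = mex{2,1,2,2} = 0
G(19) = mex{0,2,0,0} = 1
G(20) = mex{1,0,1,1} = 2
G(21) = mex{2,1,2,2} = 0
G(22) = mex{0,2,0,0} = 1
G(23) = mex{1,0,1,1} = 2
G(24) = mex{2,1,2,2} = 0
G(25) = mex{0,2,0,0} = 1
G_A(25) = 1.
Stack B, S = {2, 4, 7, 8}:
n : 0 1 2 3 4 5 6 7 8 9
G : 0 0 1 1 2 2 0 3 1 4
G_B(9) = 4.
Combined Grundy value = 1 ⊕ 4 = 5.
A winning move leaves total XOR = 0, i.e. changes one component's Grundy value g to g ⊕ X where X is the current total.
Stack A: need g' = 1⊕5 = 4. Options: 25−1→G=0, 25−2→G=2, 25−4→G=0, 25−7→G=0. Hits: 0.
Stack B: need g' = 4⊕5 = 1. Options: 9−2→G=3, 9−4→G=2, 9−7→G=1, 9−8→G=0. Hits: 1.

1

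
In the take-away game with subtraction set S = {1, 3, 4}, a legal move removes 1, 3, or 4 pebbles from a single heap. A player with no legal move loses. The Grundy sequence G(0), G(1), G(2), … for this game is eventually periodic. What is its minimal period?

7

G(0) = 0
G(1) = mex{0} = 1
G(2) = mex{1} = 0
G(3) = mex{0,0} = 1
G(4) = mex{1,1,0} = 2
G(5) = mex{2,0,1} = 3
G(6) = mex{3,1,0} = 2
G(7) = mex{2,2,1} = 0
G(8) = mex{0,3,2} = 1
G(9) = mex{1,2,3} = 0
G(10) = mex{0,0,2} = 1
G(11) = mex{1,1,0} = 2
G(12) = mex{2,0,1} = 3
G(13) = mex{3,1,0} = 2
G(14) = mex{2,2,1} = 0
G(15) = mex{0,3,2} = 1
G(n+7) = G(n) holds for n = 0,…,3 (a full window of length max(S) = 4), so the sequence is purely periodic with period 7.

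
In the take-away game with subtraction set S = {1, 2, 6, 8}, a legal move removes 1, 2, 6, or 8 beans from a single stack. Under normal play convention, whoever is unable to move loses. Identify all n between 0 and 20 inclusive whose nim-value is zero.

G(0) = 0
G(1) = mex{0} = 1
G(2) = mex{1,0} = 2
G(3) = mex{2,1} = 0
G(4) = mex{0,2} = 1
G(5) = mex{1,0} = 2
G(6) = mex{2,1,0} = 3
G(7) = mex{3,2,1} = 0
G(8) = mex{0,3,2,0} = 1
G(9) = mex{1,0,0,1} = 2
G(10) = mex{2,1,1,2} = 0
G(11) = mex{0,2,2,0} = 1
G(12) = mex{1,0,3,1} = 2
G(13) = mex{2,1,0,2} = 3
G(14) = mex{3,2,1,3} = 0
G(15) = mex{0,3,2,0} = 1
G(16) = mex{1,0,0,1} = 2
G(17) = mex{2,1,1,2} = 0
G(18) = mex{0,2,2,0} = 1
G(19) = mex{1,0,3,1} = 2
G(20) = mex{2,1,0,2} = 3
P-positions are exactly the n with G(n) = 0.

0, 3, 7, 10, 14, 17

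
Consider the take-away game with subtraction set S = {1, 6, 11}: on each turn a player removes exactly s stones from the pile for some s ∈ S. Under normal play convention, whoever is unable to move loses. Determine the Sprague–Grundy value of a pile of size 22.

1

G(0) = 0
G(1) = mex{0} = 1
G(2) = mex{1} = 0
G(3) = mex{0} = 1
G(4) = mex{1} = 0
G(5) = mex{0} = 1
G(6) = mex{1,0} = 2
G(7) = mex{2,1} = 0
G(8) = mex{0,0} = 1
G(9) = mex{1,1} = 0
G(10) = mex{0,0} = 1
G(11) = mex{1,1,0} = 2
G(12) = mex{2,2,1} = 0
G(13) = mex{0,0,0} = 1
G(14) = mex{1,1,1} = 0
G(15) = mex{0,0,0} = 1
G(16) = mex{1,1,1} = 0
G(17) = mex{0,2,2} = 1
G(18) = mex{1,0,0} = 2
G(19) = mex{2,1,1} = 0
G(20) = mex{0,0,0} = 1
G(21) = mex{1,1,1} = 0
G(22) = mex{0,0,2} = 1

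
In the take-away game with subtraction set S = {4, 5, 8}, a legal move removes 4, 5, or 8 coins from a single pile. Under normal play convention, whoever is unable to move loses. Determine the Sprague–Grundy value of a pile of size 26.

G(0) = 0
G(1) = mex{} = 0
G(2) = mex{} = 0
G(3) = mex{} = 0
G(4) = mex{0} = 1
G(5) = mex{0,0} = 1
G(6) = mex{0,0} = 1
G(7) = mex{0,0} = 1
G(8) = mex{1,0,0} = 2
G(9) = mex{1,1,0} = 2
G(10) = mex{1,1,0} = 2
G(11) = mex{1,1,0} = 2
G(12) = mex{2,1,1} = 0
G(13) = mex{2,2,1} = 0
G(14) = mex{2,2,1} = 0
G(15) = mex{2,2,1} = 0
G(16) = mex{0,2,2} = 1
G(17) = mex{0,0,2} = 1
G(18) = mex{0,0,2} = 1
G(19) = mex{0,0,2} = 1
G(20) = mex{1,0,0} = 2
G(21) = mex{1,1,0} = 2
G(22) = mex{1,1,0} = 2
G(23) = mex{1,1,0} = 2
G(24) = mex{2,1,1} = 0
G(25) = mex{2,2,1} = 0
G(26) = mex{2,2,1} = 0

0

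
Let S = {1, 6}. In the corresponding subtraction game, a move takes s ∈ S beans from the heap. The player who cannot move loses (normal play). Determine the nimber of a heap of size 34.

2

G(0) = 0
G(1) = mex{0} = 1
G(2) = mex{1} = 0
G(3) = mex{0} = 1
G(4) = mex{1} = 0
G(5) = mex{0} = 1
G(6) = mex{1,0} = 2
G(7) = mex{2,1} = 0
G(8) = mex{0,0} = 1
G(9) = mex{1,1} = 0
G(10) = mex{0,0} = 1
G(11) = mex{1,1} = 0
G(12) = mex{0,2} = 1
G(13) = mex{1,0} = 2
G(14) = mex{2,1} = 0
G(15) = mex{0,0} = 1
G(16) = mex{1,1} = 0
G(17) = mex{0,0} = 1
G(18) = mex{1,1} = 0
G(19) = mex{0,2} = 1
G(20) = mex{1,0} = 2
G(21) = mex{2,1} = 0
G(22) = mex{0,0} = 1
G(23) = mex{1,1} = 0
G(24) = mex{0,0} = 1
G(25) = mex{1,1} = 0
G(26) = mex{0,2} = 1
G(27) = mex{1,0} = 2
G(28) = mex{2,1} = 0
G(29) = mex{0,0} = 1
G(30) = mex{1,1} = 0
G(31) = mex{0,0} = 1
G(32) = mex{1,1} = 0
G(33) = mex{0,2} = 1
G(34) = mex{1,0} = 2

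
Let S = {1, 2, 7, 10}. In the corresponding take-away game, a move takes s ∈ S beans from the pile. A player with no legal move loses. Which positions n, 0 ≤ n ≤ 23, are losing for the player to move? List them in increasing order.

n :  0  1  2  3  4  5  6  7  8  9 10 11 12 13 14 15 16 17 18 19 20 21 22 23
G :  0  1  2  0  1  2  0  1  2  0  1  2  0  1  2  0  1  2  0  1  2  0  1  2
P-positions are exactly the n with G(n) = 0.

0, 3, 6, 9, 12, 15, 18, 21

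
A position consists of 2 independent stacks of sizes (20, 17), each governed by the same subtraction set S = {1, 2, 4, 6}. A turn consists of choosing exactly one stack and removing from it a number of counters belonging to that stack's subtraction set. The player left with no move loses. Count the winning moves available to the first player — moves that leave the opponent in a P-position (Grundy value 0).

All stacks use S = {1, 2, 4, 6}:
G(0) = 0
G(1) = mex{0} = 1
G(2) = mex{1,0} = 2
G(3) = mex{2,1} = 0
G(4) = mex{0,2,0} = 1
G(5) = mex{1,0,1} = 2
G(6) = mex{2,1,2,0} = 3
G(7) = mex{3,2,0,1} = 4
G(8) = mex{4,3,1,2} = 0
G(9) = mex{0,4,2,0} = 1
G(10) = mex{1,0,3,1} = 2
G(11) = mex{2,1,4,2} = 0
G(12) = mex{0,2,0,3} = 1
G(13) = mex{1,0,1,4} = 2
G(14) = mex{2,1,2,0} = 3
G(15) = mex{3,2,0,1} = 4
G(16) = mex{4,3,1,2} = 0
G(17) = mex{0,4,2,0} = 1
G(18) = mex{1,0,3,1} = 2
G(19) = mex{2,1,4,2} = 0
G(20) = mex{0,2,0,3} = 1
Stack A: G(20) = 1.
Stack B: G(17) = 1.
Combined Grundy value = 1 ⊕ 1 = 0.
A winning move leaves total XOR = 0, i.e. changes one component's Grundy value g to g ⊕ X where X is the current total.
Stack A: target g' = 1⊕0 = 1, but every legal move changes the Grundy value (mex property), so 0 moves.
Stack B: target g' = 1⊕0 = 1, but every legal move changes the Grundy value (mex property), so 0 moves.

0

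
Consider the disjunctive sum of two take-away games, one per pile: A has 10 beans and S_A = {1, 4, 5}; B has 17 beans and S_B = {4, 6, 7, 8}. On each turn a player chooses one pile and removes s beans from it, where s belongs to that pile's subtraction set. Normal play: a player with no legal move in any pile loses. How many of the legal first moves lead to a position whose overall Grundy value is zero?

Pile A, S = {1, 4, 5}:
n :  0  1  2  3  4  5  6  7  8  9 10
G :  0  1  0  1  2  3  2  3  0  1  0
G_A(10) = 0.
Pile B, S = {4, 6, 7, 8}:
G(0) = 0
G(1) = mex{} = 0
G(2) = mex{} = 0
G(3) = mex{} = 0
G(4) = mex{0} = 1
G(5) = mex{0} = 1
G(6) = mex{0,0} = 1
G(7) = mex{0,0,0} = 1
G(8) = mex{1,0,0,0} = 2
G(9) = mex{1,0,0,0} = 2
G(10) = mex{1,1,0,0} = 2
G(11) = mex{1,1,1,0} = 2
G(12) = mex{2,1,1,1} = 0
G(13) = mex{2,1,1,1} = 0
G(14) = mex{2,2,1,1} = 0
G(15) = mex{2,2,2,1} = 0
G(16) = mex{0,2,2,2} = 1
G(17) = mex{0,2,2,2} = 1
G_B(17) = 1.
Combined Grundy value = 0 ⊕ 1 = 1.
A winning move leaves total XOR = 0, i.e. changes one component's Grundy value g to g ⊕ X where X is the current total.
Pile A: need g' = 0⊕1 = 1. Options: 10−1→G=1, 10−4→G=2, 10−5→G=3. Hits: 1.
Pile B: need g' = 1⊕1 = 0. Options: 17−4→G=0, 17−6→G=2, 17−7→G=2, 17−8→G=2. Hits: 1.

2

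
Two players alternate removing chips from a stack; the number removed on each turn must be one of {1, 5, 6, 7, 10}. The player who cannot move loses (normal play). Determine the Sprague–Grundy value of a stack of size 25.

n :  0  1  2  3  4  5  6  7  8  9 10 11 12 13 14 15 16 17 18 19 20 21 22 23 24 25
G :  0  1  0  1  0  1  2  3  2  3  2  3  4  0  1  0  1  0  1  2  3  2  3  2  3  4

4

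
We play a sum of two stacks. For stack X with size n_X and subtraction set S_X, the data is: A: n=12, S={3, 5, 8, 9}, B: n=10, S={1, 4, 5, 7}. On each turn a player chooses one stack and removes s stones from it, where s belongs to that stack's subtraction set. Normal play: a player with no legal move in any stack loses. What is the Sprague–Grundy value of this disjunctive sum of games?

0

Stack A, S = {3, 5, 8, 9}:
G(0) = 0
G(1) = mex{} = 0
G(2) = mex{} = 0
G(3) = mex{0} = 1
G(4) = mex{0} = 1
G(5) = mex{0,0} = 1
G(6) = mex{1,0} = 2
G(7) = mex{1,0} = 2
G(8) = mex{1,1,0} = 2
G(9) = mex{2,1,0,0} = 3
G(10) = mex{2,1,0,0} = 3
G(11) = mex{2,2,1,0} = 3
G(12) = mex{3,2,1,1} = 0
G_A(12) = 0.
Stack B, S = {1, 4, 5, 7}:
G(0) = 0
G(1) = mex{0} = 1
G(2) = mex{1} = 0
G(3) = mex{0} = 1
G(4) = mex{1,0} = 2
G(5) = mex{2,1,0} = 3
G(6) = mex{3,0,1} = 2
G(7) = mex{2,1,0,0} = 3
G(8) = mex{3,2,1,1} = 0
G(9) = mex{0,3,2,0} = 1
G(10) = mex{1,2,3,1} = 0
G_B(10) = 0.
Combined Grundy value = 0 ⊕ 0 = 0.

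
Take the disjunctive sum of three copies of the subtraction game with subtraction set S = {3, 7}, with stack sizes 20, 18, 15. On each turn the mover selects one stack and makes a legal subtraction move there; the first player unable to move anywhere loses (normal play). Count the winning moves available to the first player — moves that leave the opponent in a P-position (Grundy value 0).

2

All stacks use S = {3, 7}:
G(0) = 0
G(1) = mex{} = 0
G(2) = mex{} = 0
G(3) = mex{0} = 1
G(4) = mex{0} = 1
G(5) = mex{0} = 1
G(6) = mex{1} = 0
G(7) = mex{1,0} = 2
G(8) = mex{1,0} = 2
G(9) = mex{0,0} = 1
G(10) = mex{2,1} = 0
G(11) = mex{2,1} = 0
G(12) = mex{1,1} = 0
G(13) = mex{0,0} = 1
G(14) = mex{0,2} = 1
G(15) = mex{0,2} = 1
G(16) = mex{1,1} = 0
G(17) = mex{1,0} = 2
G(18) = mex{1,0} = 2
G(19) = mex{0,0} = 1
G(20) = mex{2,1} = 0
Stack A: G(20) = 0.
Stack B: G(18) = 2.
Stack C: G(15) = 1.
Combined Grundy value = 0 ⊕ 2 ⊕ 1 = 3.
A winning move leaves total XOR = 0, i.e. changes one component's Grundy value g to g ⊕ X where X is the current total.
Stack A: need g' = 0⊕3 = 3. Options: 20−3→G=2, 20−7→G=1. Hits: 0.
Stack B: need g' = 2⊕3 = 1. Options: 18−3→G=1, 18−7→G=0. Hits: 1.
Stack C: need g' = 1⊕3 = 2. Options: 15−3→G=0, 15−7→G=2. Hits: 1.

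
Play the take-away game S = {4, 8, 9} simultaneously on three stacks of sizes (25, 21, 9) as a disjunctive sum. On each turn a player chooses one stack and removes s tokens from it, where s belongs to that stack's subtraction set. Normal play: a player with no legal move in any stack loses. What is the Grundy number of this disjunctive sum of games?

3

All stacks use S = {4, 8, 9}:
n :  0  1  2  3  4  5  6  7  8  9 10 11 12 13 14 15 16 17 18 19 20 21 22 23 24 25
G :  0  0  0  0  1  1  1  1  2  2  2  2  3  0  0  0  0  1  1  1  1  2  2  2  2  3
Stack A: G(25) = 3.
Stack B: G(21) = 2.
Stack C: G(9) = 2.
Combined Grundy value = 3 ⊕ 2 ⊕ 2 = 3.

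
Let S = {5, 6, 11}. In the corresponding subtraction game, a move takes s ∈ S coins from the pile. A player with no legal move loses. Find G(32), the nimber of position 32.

G(0) = 0
G(1) = mex{} = 0
G(2) = mex{} = 0
G(3) = mex{} = 0
G(4) = mex{} = 0
G(5) = mex{0} = 1
G(6) = mex{0,0} = 1
G(7) = mex{0,0} = 1
G(8) = mex{0,0} = 1
G(9) = mex{0,0} = 1
G(10) = mex{1,0} = 2
G(11) = mex{1,1,0} = 2
G(12) = mex{1,1,0} = 2
G(13) = mex{1,1,0} = 2
G(14) = mex{1,1,0} = 2
G(15) = mex{2,1,0} = 3
G(16) = mex{2,2,1} = 0
G(17) = mex{2,2,1} = 0
G(18) = mex{2,2,1} = 0
G(19) = mex{2,2,1} = 0
G(20) = mex{3,2,1} = 0
G(21) = mex{0,3,2} = 1
G(22) = mex{0,0,2} = 1
G(23) = mex{0,0,2} = 1
G(24) = mex{0,0,2} = 1
G(25) = mex{0,0,2} = 1
G(26) = mex{1,0,3} = 2
G(27) = mex{1,1,0} = 2
G(28) = mex{1,1,0} = 2
G(29) = mex{1,1,0} = 2
G(30) = mex{1,1,0} = 2
G(31) = mex{2,1,0} = 3
G(32) = mex{2,2,1} = 0

0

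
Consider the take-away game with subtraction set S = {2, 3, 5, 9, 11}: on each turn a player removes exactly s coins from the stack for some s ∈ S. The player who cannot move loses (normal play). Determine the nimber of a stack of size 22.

n :  0  1  2  3  4  5  6  7  8  9 10 11 12 13 14 15 16 17 18 19 20 21 22
G :  0  0  1  1  2  2  3  0  0  1  1  2  2  3  0  0  1  1  2  2  3  0  0

0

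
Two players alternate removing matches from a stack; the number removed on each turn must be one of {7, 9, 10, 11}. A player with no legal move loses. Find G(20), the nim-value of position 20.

n :  0  1  2  3  4  5  6  7  8  9 10 11 12 13 14 15 16 17 18 19 20
G :  0  0  0  0  0  0  0  1  1  1  1  1  1  1  2  2  2  2  0  0  0

0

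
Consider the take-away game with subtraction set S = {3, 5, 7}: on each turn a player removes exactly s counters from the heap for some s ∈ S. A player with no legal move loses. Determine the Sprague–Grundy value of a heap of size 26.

2

n :  0  1  2  3  4  5  6  7  8  9 10 11 12 13 14 15 16 17 18 19 20 21 22 23 24 25 26
G :  0  0  0  1  1  1  2  2  2  3  0  0  0  1  1  1  2  2  2  3  0  0  0  1  1  1  2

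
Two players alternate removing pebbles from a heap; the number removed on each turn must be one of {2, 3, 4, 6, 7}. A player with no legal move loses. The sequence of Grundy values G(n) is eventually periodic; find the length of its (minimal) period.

9

G(0) = 0
G(1) = mex{} = 0
G(2) = mex{0} = 1
G(3) = mex{0,0} = 1
G(4) = mex{1,0,0} = 2
G(5) = mex{1,1,0} = 2
G(6) = mex{2,1,1,0} = 3
G(7) = mex{2,2,1,0,0} = 3
G(8) = mex{3,2,2,1,0} = 4
G(9) = mex{3,3,2,1,1} = 0
G(10) = mex{4,3,3,2,1} = 0
G(11) = mex{0,4,3,2,2} = 1
G(12) = mex{0,0,4,3,2} = 1
G(13) = mex{1,0,0,3,3} = 2
G(14) = mex{1,1,0,4,3} = 2
G(15) = mex{2,1,1,0,4} = 3
G(16) = mex{2,2,1,0,0} = 3
G(17) = mex{3,2,2,1,0} = 4
G(18) = mex{3,3,2,1,1} = 0
G(19) = mex{4,3,3,2,1} = 0
G(n+9) = G(n) holds for n = 0,…,6 (a full window of length max(S) = 7), so the sequence is purely periodic with period 9.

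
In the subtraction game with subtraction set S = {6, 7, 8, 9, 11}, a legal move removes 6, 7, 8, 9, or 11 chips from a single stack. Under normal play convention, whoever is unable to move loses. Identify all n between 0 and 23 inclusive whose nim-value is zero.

n :  0  1  2  3  4  5  6  7  8  9 10 11 12 13 14 15 16 17 18 19 20 21 22 23
G :  0  0  0  0  0  0  1  1  1  1  1  1  2  2  2  2  2  0  0  0  0  0  0  1
P-positions are exactly the n with G(n) = 0.

0, 1, 2, 3, 4, 5, 17, 18, 19, 20, 21, 22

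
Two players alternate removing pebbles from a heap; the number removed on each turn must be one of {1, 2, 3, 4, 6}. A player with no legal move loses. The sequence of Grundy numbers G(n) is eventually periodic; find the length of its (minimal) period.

5

G(0) = 0
G(1) = mex{0} = 1
G(2) = mex{1,0} = 2
G(3) = mex{2,1,0} = 3
G(4) = mex{3,2,1,0} = 4
G(5) = mex{4,3,2,1} = 0
G(6) = mex{0,4,3,2,0} = 1
G(7) = mex{1,0,4,3,1} = 2
G(8) = mex{2,1,0,4,2} = 3
G(9) = mex{3,2,1,0,3} = 4
G(10) = mex{4,3,2,1,4} = 0
G(11) = mex{0,4,3,2,0} = 1
G(12) = mex{1,0,4,3,1} = 2
G(13) = mex{2,1,0,4,2} = 3
G(14) = mex{3,2,1,0,3} = 4
G(n+5) = G(n) holds for n = 0,…,5 (a full window of length max(S) = 6), so the sequence is purely periodic with period 5.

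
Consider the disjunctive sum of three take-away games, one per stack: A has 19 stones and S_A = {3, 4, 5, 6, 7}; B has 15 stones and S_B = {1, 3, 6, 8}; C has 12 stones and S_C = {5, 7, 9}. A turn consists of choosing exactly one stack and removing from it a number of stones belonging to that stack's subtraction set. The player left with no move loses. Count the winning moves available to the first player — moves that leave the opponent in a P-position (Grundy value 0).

Stack A, S = {3, 4, 5, 6, 7}:
G(0) = 0
G(1) = mex{} = 0
G(2) = mex{} = 0
G(3) = mex{0} = 1
G(4) = mex{0,0} = 1
G(5) = mex{0,0,0} = 1
G(6) = mex{1,0,0,0} = 2
G(7) = mex{1,1,0,0,0} = 2
G(8) = mex{1,1,1,0,0} = 2
G(9) = mex{2,1,1,1,0} = 3
G(10) = mex{2,2,1,1,1} = 0
G(11) = mex{2,2,2,1,1} = 0
G(12) = mex{3,2,2,2,1} = 0
G(13) = mex{0,3,2,2,2} = 1
G(14) = mex{0,0,3,2,2} = 1
G(15) = mex{0,0,0,3,2} = 1
G(16) = mex{1,0,0,0,3} = 2
G(17) = mex{1,1,0,0,0} = 2
G(18) = mex{1,1,1,0,0} = 2
G(19) = mex{2,1,1,1,0} = 3
G_A(19) = 3.
Stack B, S = {1, 3, 6, 8}:
G(0) = 0
G(1) = mex{0} = 1
G(2) = mex{1} = 0
G(3) = mex{0,0} = 1
G(4) = mex{1,1} = 0
G(5) = mex{0,0} = 1
G(6) = mex{1,1,0} = 2
G(7) = mex{2,0,1} = 3
G(8) = mex{3,1,0,0} = 2
G(9) = mex{2,2,1,1} = 0
G(10) = mex{0,3,0,0} = 1
G(11) = mex{1,2,1,1} = 0
G(12) = mex{0,0,2,0} = 1
G(13) = mex{1,1,3,1} = 0
G(14) = mex{0,0,2,2} = 1
G(15) = mex{1,1,0,3} = 2
G_B(15) = 2.
Stack C, S = {5, 7, 9}:
G(0) = 0
G(1) = mex{} = 0
G(2) = mex{} = 0
G(3) = mex{} = 0
G(4) = mex{} = 0
G(5) = mex{0} = 1
G(6) = mex{0} = 1
G(7) = mex{0,0} = 1
G(8) = mex{0,0} = 1
G(9) = mex{0,0,0} = 1
G(10) = mex{1,0,0} = 2
G(11) = mex{1,0,0} = 2
G(12) = mex{1,1,0} = 2
G_C(12) = 2.
Combined Grundy value = 3 ⊕ 2 ⊕ 2 = 3.
A winning move leaves total XOR = 0, i.e. changes one component's Grundy value g to g ⊕ X where X is the current total.
Stack A: need g' = 3⊕3 = 0. Options: 19−3→G=2, 19−4→G=1, 19−5→G=1, 19−6→G=1, 19−7→G=0. Hits: 1.
Stack B: need g' = 2⊕3 = 1. Options: 15−1→G=1, 15−3→G=1, 15−6→G=0, 15−8→G=3. Hits: 2.
Stack C: need g' = 2⊕3 = 1. Options: 12−5→G=1, 12−7→G=1, 12−9→G=0. Hits: 2.

5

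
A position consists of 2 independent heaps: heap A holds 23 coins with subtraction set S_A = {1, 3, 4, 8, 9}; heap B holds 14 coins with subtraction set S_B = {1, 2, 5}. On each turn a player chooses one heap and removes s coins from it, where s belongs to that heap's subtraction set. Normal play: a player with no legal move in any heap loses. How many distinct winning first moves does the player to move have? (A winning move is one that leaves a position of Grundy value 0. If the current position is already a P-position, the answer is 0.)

0

Heap A, S = {1, 3, 4, 8, 9}:
G(0) = 0
G(1) = mex{0} = 1
G(2) = mex{1} = 0
G(3) = mex{0,0} = 1
G(4) = mex{1,1,0} = 2
G(5) = mex{2,0,1} = 3
G(6) = mex{3,1,0} = 2
G(7) = mex{2,2,1} = 0
G(8) = mex{0,3,2,0} = 1
G(9) = mex{1,2,3,1,0} = 4
G(10) = mex{4,0,2,0,1} = 3
G(11) = mex{3,1,0,1,0} = 2
G(12) = mex{2,4,1,2,1} = 0
G(13) = mex{0,3,4,3,2} = 1
G(14) = mex{1,2,3,2,3} = 0
G(15) = mex{0,0,2,0,2} = 1
G(16) = mex{1,1,0,1,0} = 2
G(17) = mex{2,0,1,4,1} = 3
G(18) = mex{3,1,0,3,4} = 2
G(19) = mex{2,2,1,2,3} = 0
G(20) = mex{0,3,2,0,2} = 1
G(21) = mex{1,2,3,1,0} = 4
G(22) = mex{4,0,2,0,1} = 3
G(23) = mex{3,1,0,1,0} = 2
G_A(23) = 2.
Heap B, S = {1, 2, 5}:
n :  0  1  2  3  4  5  6  7  8  9 10 11 12 13 14
G :  0  1  2  0  1  2  0  1  2  0  1  2  0  1  2
G_B(14) = 2.
Combined Grundy value = 2 ⊕ 2 = 0.
A winning move leaves total XOR = 0, i.e. changes one component's Grundy value g to g ⊕ X where X is the current total.
Heap A: target g' = 2⊕0 = 2, but every legal move changes the Grundy value (mex property), so 0 moves.
Heap B: target g' = 2⊕0 = 2, but every legal move changes the Grundy value (mex property), so 0 moves.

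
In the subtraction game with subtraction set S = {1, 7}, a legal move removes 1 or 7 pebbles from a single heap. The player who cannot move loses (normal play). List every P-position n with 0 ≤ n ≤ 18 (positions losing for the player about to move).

G(0) = 0
G(1) = mex{0} = 1
G(2) = mex{1} = 0
G(3) = mex{0} = 1
G(4) = mex{1} = 0
G(5) = mex{0} = 1
G(6) = mex{1} = 0
G(7) = mex{0,0} = 1
G(8) = mex{1,1} = 0
G(9) = mex{0,0} = 1
G(10) = mex{1,1} = 0
G(11) = mex{0,0} = 1
G(12) = mex{1,1} = 0
G(13) = mex{0,0} = 1
G(14) = mex{1,1} = 0
G(15) = mex{0,0} = 1
G(16) = mex{1,1} = 0
G(17) = mex{0,0} = 1
G(18) = mex{1,1} = 0
P-positions are exactly the n with G(n) = 0.

0, 2, 4, 6, 8, 10, 12, 14, 16, 18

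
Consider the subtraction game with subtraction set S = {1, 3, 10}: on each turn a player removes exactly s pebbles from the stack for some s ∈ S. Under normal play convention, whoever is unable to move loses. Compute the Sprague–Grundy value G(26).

n :  0  1  2  3  4  5  6  7  8  9 10 11 12 13 14 15 16 17 18 19 20 21 22 23 24 25 26
G :  0  1  0  1  0  1  0  1  0  1  2  3  2  0  1  0  1  0  1  0  1  0  1  2  3  2  0

0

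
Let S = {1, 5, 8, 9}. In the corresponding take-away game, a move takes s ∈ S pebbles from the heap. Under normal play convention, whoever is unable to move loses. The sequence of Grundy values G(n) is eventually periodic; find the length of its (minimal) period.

n :  0  1  2  3  4  5  6  7  8  9 10 11 12 13 14 15 16 17 18 19 20 21 22 23 24 25 26 27 28 29 30 31 32 33
G :  0  1  0  1  0  1  0  1  2  3  2  3  2  3  2  3  0  1  0  1  0  1  0  1  2  3  2  3  2  3  2  3  0  1
G(n+16) = G(n) holds for n = 0,…,8 (a full window of length max(S) = 9), so the sequence is purely periodic with period 16.

16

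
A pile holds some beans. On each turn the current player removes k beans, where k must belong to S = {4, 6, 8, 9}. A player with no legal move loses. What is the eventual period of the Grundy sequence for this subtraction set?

13

n :  0  1  2  3  4  5  6  7  8  9 10 11 12 13 14 15 16 17 18 19 20 21 22 23 24 25 26 27
G :  0  0  0  0  1  1  1  1  2  2  2  2  3  0  0  0  0  1  1  1  1  2  2  2  2  3  0  0
G(n+13) = G(n) holds for n = 0,…,8 (a full window of length max(S) = 9), so the sequence is purely periodic with period 13.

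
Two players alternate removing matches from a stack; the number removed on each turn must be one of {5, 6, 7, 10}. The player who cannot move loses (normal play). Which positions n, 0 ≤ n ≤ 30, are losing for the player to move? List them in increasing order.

0, 1, 2, 3, 4, 15, 16, 17, 18, 19, 30

G(0) = 0
G(1) = mex{} = 0
G(2) = mex{} = 0
G(3) = mex{} = 0
G(4) = mex{} = 0
G(5) = mex{0} = 1
G(6) = mex{0,0} = 1
G(7) = mex{0,0,0} = 1
G(8) = mex{0,0,0} = 1
G(9) = mex{0,0,0} = 1
G(10) = mex{1,0,0,0} = 2
G(11) = mex{1,1,0,0} = 2
G(12) = mex{1,1,1,0} = 2
G(13) = mex{1,1,1,0} = 2
G(14) = mex{1,1,1,0} = 2
G(15) = mex{2,1,1,1} = 0
G(16) = mex{2,2,1,1} = 0
G(17) = mex{2,2,2,1} = 0
G(18) = mex{2,2,2,1} = 0
G(19) = mex{2,2,2,1} = 0
G(20) = mex{0,2,2,2} = 1
G(21) = mex{0,0,2,2} = 1
G(22) = mex{0,0,0,2} = 1
G(23) = mex{0,0,0,2} = 1
G(24) = mex{0,0,0,2} = 1
G(25) = mex{1,0,0,0} = 2
G(26) = mex{1,1,0,0} = 2
G(27) = mex{1,1,1,0} = 2
G(28) = mex{1,1,1,0} = 2
G(29) = mex{1,1,1,0} = 2
G(30) = mex{2,1,1,1} = 0
P-positions are exactly the n with G(n) = 0.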